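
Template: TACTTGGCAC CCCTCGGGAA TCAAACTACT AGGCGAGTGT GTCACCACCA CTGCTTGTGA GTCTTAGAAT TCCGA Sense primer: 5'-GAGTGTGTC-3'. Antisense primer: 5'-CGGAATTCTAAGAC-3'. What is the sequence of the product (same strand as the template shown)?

5'-GAGTGTGTCACCACCACTGCTTGTGAGTCTTAGAATTCCG-3'

Scanning the template, GAGTGTGTC occurs at positions 35–43; this primer anneals to the bottom strand there with its 3' end pointing downstream.
Reverse complement of the reverse primer: GTCTTAGAATTCCG. This occurs on the top strand at positions 61–74.
The product is the template from position 35 through 74 (40 bp).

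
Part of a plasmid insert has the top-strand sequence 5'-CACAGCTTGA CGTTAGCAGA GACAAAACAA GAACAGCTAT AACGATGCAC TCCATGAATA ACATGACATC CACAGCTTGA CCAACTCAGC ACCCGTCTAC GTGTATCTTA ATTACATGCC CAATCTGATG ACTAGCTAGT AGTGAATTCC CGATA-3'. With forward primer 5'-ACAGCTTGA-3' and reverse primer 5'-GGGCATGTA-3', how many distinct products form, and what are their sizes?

Two products: 120 bp, 50 bp

The forward primer ACAGCTTGA matches the top strand at positions 2–10, 72–80.
The reverse primer's reverse complement is TACATGCCC, matching at positions 113–121.
Each forward site pairs with the reverse site to give a product ending at position 121: sizes 120, 50 bp.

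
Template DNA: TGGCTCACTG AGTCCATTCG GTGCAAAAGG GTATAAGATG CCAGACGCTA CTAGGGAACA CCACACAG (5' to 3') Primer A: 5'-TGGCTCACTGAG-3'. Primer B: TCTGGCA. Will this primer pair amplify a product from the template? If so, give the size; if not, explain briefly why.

Yes — a 45 bp product.

Primer A (TGGCTCACTGAG) matches the top strand at positions 1–12; it acts as a forward primer.
Primer B's reverse complement is TGCCAGA, matching the top strand at positions 39–45; it acts as a reverse primer.
The 3' ends face each other across positions 1–45, giving a 45 bp product.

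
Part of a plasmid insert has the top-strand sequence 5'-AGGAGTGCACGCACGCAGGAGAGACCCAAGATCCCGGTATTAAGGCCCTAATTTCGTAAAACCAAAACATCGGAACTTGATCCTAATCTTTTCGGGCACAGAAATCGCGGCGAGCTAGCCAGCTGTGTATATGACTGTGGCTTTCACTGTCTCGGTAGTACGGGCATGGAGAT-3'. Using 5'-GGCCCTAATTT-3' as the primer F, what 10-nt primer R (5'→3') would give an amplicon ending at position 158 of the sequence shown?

The forward primer binds at positions 44–54; the product's 3' end on the top strand is position 158.
The reverse primer anneals to the top strand over positions 149–158, i.e. to GTCTCGGTAG.
Its sequence written 5'→3' is the reverse complement: CTACCGAGAC.

5'-CTACCGAGAC-3'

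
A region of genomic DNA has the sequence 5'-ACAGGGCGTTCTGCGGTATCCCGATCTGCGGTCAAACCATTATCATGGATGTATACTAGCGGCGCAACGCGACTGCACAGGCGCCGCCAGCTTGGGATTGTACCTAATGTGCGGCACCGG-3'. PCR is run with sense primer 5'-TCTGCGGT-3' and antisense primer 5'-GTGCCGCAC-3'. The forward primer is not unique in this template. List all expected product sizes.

108 bp, 93 bp

The forward primer TCTGCGGT matches the top strand at positions 10–17, 25–32.
The reverse primer's reverse complement is GTGCGGCAC, matching at positions 109–117.
Each forward site pairs with the reverse site to give a product ending at position 117: sizes 108, 93 bp.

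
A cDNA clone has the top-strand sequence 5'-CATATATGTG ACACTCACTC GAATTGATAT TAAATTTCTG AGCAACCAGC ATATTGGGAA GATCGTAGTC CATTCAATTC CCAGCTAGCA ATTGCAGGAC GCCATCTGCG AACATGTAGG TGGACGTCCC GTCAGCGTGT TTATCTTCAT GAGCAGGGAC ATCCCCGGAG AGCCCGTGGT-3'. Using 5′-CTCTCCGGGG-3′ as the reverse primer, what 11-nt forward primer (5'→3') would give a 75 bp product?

5'-GACGCCATCTG-3'

The reverse primer's reverse complement CCCCGGAGAG matches the template at positions 163–172, so the product ends at position 172.
A 75 bp product then starts at position 172 − 75 + 1 = 98.
The forward primer is identical to the top strand there: GACGCCATCTG.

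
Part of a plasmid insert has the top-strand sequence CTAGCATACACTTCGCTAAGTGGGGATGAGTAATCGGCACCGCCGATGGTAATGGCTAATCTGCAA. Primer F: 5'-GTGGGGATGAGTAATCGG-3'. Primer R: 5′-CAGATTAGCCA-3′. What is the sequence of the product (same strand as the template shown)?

Forward primer GTGGGGATGAGTAATCGG is found on the top strand at positions 20–37.
Reverse complement of the reverse primer: TGGCTAATCTG. This occurs on the top strand at positions 53–63.
The product is the template from position 20 through 63 (44 bp).

5'-GTGGGGATGAGTAATCGGCACCGCCGATGGTAATGGCTAATCTG-3'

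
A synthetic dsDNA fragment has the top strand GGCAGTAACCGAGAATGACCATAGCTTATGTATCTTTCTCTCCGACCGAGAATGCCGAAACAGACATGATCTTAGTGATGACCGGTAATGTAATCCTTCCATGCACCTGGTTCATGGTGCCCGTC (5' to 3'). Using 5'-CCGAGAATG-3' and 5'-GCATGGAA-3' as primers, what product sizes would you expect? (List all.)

96 bp, 59 bp

The forward primer CCGAGAATG matches the top strand at positions 9–17, 46–54.
The reverse primer's reverse complement is TTCCATGC, matching at positions 97–104.
Each forward site pairs with the reverse site to give a product ending at position 104: sizes 96, 59 bp.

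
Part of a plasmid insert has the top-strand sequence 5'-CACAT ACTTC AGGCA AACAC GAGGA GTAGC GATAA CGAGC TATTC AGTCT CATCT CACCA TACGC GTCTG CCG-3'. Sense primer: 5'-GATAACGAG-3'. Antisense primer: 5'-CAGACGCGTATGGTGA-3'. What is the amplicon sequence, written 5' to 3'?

5'-GATAACGAGCTATTCAGTCTCATCTCACCATACGCGTCTG-3'

The forward primer matches the template at positions 31–39.
Reverse complement of the reverse primer: TCACCATACGCGTCTG. This occurs on the top strand at positions 55–70.
The product is the template from position 31 through 70 (40 bp).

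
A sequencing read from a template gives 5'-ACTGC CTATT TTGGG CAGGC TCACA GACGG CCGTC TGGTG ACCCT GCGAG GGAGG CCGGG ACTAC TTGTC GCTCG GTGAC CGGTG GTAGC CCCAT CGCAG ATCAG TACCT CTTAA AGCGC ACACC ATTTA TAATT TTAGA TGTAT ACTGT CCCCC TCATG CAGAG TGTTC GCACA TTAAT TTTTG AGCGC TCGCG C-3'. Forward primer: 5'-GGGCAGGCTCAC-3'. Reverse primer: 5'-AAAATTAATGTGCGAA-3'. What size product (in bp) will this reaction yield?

Scanning the template, GGGCAGGCTCAC occurs at positions 13–24; this primer anneals to the bottom strand there with its 3' end pointing downstream.
Reverse complement of the reverse primer: TTCGCACATTAATTTT. This occurs on the top strand at positions 168–183.
Amplicon spans positions 13–183: 171 bp.

171 bp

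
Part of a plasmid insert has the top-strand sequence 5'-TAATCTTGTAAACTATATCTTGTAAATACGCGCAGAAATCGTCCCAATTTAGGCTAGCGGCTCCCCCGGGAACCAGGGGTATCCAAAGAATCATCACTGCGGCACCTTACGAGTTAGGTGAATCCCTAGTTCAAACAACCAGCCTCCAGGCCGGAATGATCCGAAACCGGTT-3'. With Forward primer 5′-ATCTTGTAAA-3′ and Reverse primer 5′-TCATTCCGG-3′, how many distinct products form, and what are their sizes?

The forward primer ATCTTGTAAA matches the top strand at positions 3–12, 17–26.
The reverse primer's reverse complement is CCGGAATGA, matching at positions 151–159.
Each forward site pairs with the reverse site to give a product ending at position 159: sizes 157, 143 bp.

Two products: 157 bp, 143 bp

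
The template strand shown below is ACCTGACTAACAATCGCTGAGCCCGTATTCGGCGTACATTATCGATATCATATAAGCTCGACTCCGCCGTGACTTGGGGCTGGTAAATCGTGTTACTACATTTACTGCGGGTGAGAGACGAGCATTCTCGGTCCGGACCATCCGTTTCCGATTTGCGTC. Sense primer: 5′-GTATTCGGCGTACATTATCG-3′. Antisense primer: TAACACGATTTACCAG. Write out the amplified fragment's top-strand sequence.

The forward primer matches the template at positions 25–44.
Taking the reverse complement of TAACACGATTTACCAG gives CTGGTAAATCGTGTTA, found at positions 80–95 on the template; the primer anneals here to the top strand with its 3' end pointing upstream.
The product is the template from position 25 through 95 (71 bp).

5'-GTATTCGGCGTACATTATCGATATCATATAAGCTCGACTCCGCCGTGACTTGGGGCTGGTAAATCGTGTTA-3'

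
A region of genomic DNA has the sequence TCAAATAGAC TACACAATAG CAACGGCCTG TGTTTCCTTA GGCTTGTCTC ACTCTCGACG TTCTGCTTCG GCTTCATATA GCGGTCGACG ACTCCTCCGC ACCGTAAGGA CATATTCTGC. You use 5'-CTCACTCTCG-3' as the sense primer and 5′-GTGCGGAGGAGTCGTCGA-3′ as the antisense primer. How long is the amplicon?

55 bp

Forward primer CTCACTCTCG is found on the top strand at positions 48–57.
Taking the reverse complement of GTGCGGAGGAGTCGTCGA gives TCGACGACTCCTCCGCAC, found at positions 85–102 on the template; the primer anneals here to the top strand with its 3' end pointing upstream.
Amplicon spans positions 48–102: 55 bp.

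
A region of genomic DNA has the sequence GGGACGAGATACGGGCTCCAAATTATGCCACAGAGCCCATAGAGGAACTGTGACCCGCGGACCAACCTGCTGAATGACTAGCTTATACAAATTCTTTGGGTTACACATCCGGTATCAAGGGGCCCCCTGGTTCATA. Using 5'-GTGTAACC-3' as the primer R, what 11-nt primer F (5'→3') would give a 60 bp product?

The reverse primer's reverse complement GGTTACAC matches the template at positions 99–106, so the product ends at position 106.
A 60 bp product then starts at position 106 − 60 + 1 = 47.
The forward primer is identical to the top strand there: ACTGTGACCCG.

5'-ACTGTGACCCG-3'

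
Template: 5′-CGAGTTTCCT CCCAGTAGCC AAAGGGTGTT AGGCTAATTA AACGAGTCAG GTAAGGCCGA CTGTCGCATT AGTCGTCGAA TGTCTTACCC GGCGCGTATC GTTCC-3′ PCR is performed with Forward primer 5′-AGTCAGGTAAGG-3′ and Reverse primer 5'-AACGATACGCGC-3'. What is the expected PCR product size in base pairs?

59 bp

Scanning the template, AGTCAGGTAAGG occurs at positions 45–56; this primer anneals to the bottom strand there with its 3' end pointing downstream.
Reverse complement of the reverse primer: GCGCGTATCGTT. This occurs on the top strand at positions 92–103.
Amplicon spans positions 45–103: 59 bp.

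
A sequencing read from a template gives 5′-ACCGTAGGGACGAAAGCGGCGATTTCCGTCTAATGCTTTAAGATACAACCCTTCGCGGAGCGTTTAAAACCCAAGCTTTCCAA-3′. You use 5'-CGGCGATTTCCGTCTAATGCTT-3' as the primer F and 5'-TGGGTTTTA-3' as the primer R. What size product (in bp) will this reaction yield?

The forward primer matches the template at positions 17–38.
Reverse complement of the reverse primer: TAAAACCCA. This occurs on the top strand at positions 65–73.
Amplicon spans positions 17–73: 57 bp.

57 bp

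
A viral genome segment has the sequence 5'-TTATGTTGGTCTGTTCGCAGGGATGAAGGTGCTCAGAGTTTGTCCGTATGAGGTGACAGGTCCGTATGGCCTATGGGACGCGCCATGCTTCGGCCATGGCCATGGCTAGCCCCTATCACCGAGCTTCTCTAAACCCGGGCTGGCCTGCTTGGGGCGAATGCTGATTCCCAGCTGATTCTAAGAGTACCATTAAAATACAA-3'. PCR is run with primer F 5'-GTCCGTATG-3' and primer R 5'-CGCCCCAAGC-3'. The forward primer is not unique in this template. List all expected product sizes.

115 bp, 97 bp

The forward primer GTCCGTATG matches the top strand at positions 42–50, 60–68.
The reverse primer's reverse complement is GCTTGGGGCG, matching at positions 147–156.
Each forward site pairs with the reverse site to give a product ending at position 156: sizes 115, 97 bp.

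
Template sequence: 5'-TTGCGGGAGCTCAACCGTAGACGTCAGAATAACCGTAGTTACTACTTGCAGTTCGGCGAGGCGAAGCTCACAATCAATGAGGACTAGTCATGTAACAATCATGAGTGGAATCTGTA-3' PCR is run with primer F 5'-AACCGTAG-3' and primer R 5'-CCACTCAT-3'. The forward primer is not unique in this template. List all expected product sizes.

96 bp, 78 bp

The forward primer AACCGTAG matches the top strand at positions 13–20, 31–38.
The reverse primer's reverse complement is ATGAGTGG, matching at positions 101–108.
Each forward site pairs with the reverse site to give a product ending at position 108: sizes 96, 78 bp.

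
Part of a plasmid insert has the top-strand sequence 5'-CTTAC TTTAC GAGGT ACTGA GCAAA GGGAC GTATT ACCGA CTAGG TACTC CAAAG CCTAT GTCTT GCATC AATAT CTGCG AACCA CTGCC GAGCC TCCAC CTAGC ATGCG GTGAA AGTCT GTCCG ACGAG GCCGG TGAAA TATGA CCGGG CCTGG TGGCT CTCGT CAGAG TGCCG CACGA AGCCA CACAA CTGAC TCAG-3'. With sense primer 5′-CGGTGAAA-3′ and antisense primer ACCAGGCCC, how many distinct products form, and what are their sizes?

The forward primer CGGTGAAA matches the top strand at positions 109–116, 133–140.
The reverse primer's reverse complement is GGGCCTGGT, matching at positions 148–156.
Each forward site pairs with the reverse site to give a product ending at position 156: sizes 48, 24 bp.

Two products: 48 bp, 24 bp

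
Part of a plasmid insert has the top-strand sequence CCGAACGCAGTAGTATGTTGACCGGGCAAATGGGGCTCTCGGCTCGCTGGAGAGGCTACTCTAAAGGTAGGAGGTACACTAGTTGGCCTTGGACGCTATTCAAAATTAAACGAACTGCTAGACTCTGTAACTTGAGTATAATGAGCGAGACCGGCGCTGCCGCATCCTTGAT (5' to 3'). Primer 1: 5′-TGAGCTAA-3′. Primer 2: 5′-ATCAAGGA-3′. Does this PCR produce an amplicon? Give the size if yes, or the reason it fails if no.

No product — primer 1 has no binding site in the template.

Primer 1 (TGAGCTAA) does not match the top strand, and its reverse complement TTAGCTCA does not match either.
With no annealing site for primer 1, no amplification occurs.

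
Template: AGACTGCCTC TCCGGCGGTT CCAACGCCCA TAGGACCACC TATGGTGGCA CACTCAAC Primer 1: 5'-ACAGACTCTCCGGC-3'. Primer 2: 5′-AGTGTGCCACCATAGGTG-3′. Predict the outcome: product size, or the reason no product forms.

No product — primer 1 has no binding site in the template.

Primer 1 (ACAGACTCTCCGGC) does not match the top strand, and its reverse complement GCCGGAGAGTCTGT does not match either.
With no annealing site for primer 1, no amplification occurs.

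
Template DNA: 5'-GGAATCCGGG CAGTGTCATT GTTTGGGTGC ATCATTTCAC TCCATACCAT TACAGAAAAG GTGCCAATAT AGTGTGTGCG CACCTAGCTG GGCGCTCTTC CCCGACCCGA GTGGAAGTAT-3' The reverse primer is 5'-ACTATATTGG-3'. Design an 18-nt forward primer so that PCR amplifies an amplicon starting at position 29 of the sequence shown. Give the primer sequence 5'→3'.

5'-GCATCATTTCACTCCATA-3'

The reverse primer's reverse complement CCAATATAGT matches the template at positions 64–73; the product starts at position 29.
The forward primer is identical to the top strand over positions 29–46: GCATCATTTCACTCCATA.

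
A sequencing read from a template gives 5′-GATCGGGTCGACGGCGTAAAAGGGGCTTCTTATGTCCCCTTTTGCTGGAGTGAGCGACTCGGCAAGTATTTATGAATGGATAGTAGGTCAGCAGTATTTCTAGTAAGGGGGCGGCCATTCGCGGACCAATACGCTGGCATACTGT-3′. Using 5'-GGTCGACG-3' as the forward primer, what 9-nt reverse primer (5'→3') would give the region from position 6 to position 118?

The product's 3' end on the top strand is position 118.
The reverse primer anneals to the top strand over positions 110–118, i.e. to GGCGGCCAT.
Its sequence written 5'→3' is the reverse complement: ATGGCCGCC.

5'-ATGGCCGCC-3'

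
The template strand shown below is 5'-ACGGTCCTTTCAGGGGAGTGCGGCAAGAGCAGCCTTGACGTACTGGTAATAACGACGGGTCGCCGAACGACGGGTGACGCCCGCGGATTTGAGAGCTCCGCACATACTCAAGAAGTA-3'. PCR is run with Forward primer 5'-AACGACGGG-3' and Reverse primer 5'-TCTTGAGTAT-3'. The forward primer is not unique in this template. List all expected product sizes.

The forward primer AACGACGGG matches the top strand at positions 51–59, 66–74.
The reverse primer's reverse complement is ATACTCAAGA, matching at positions 104–113.
Each forward site pairs with the reverse site to give a product ending at position 113: sizes 63, 48 bp.

63 bp, 48 bp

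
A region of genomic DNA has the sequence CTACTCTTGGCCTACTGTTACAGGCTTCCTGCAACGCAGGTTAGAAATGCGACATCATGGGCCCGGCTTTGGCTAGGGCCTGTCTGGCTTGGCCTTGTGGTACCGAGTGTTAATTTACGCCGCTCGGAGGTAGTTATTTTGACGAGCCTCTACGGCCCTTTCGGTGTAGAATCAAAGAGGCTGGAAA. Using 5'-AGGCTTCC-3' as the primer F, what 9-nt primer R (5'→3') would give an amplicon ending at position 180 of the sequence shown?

The forward primer binds at positions 22–29; the product's 3' end on the top strand is position 180.
The reverse primer anneals to the top strand over positions 172–180, i.e. to TCAAAGAGG.
Its sequence written 5'→3' is the reverse complement: CCTCTTTGA.

5'-CCTCTTTGA-3'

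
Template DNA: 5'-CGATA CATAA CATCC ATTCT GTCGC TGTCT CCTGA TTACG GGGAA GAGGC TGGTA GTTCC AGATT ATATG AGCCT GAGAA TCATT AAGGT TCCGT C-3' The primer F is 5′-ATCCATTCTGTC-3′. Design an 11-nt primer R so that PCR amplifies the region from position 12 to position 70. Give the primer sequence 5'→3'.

The product's 3' end on the top strand is position 70.
The reverse primer anneals to the top strand over positions 60–70, i.e. to CAGATTATATG.
Its sequence written 5'→3' is the reverse complement: CATATAATCTG.

5'-CATATAATCTG-3'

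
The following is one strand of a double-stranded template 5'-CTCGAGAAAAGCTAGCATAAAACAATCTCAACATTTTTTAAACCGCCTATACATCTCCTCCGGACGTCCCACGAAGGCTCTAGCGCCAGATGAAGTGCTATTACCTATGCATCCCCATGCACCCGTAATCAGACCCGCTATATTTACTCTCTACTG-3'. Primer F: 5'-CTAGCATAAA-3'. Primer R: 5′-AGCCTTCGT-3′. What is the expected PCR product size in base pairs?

68 bp

Forward primer CTAGCATAAA is found on the top strand at positions 12–21.
Taking the reverse complement of AGCCTTCGT gives ACGAAGGCT, found at positions 71–79 on the template; the primer anneals here to the top strand with its 3' end pointing upstream.
The product runs from position 12 to position 79, so its length is 79 − 12 + 1 = 68 bp.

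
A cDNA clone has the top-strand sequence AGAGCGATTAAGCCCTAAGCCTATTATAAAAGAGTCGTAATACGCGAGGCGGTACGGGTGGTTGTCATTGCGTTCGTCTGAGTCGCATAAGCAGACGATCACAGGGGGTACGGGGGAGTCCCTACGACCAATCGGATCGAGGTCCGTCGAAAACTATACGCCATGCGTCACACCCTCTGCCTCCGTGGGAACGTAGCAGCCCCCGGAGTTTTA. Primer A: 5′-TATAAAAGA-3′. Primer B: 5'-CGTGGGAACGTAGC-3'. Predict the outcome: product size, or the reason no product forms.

No product — both primers anneal to the same strand and extend in the same direction.

Primer A (TATAAAAGA) matches the top strand at positions 25–33 (3' end points downstream).
Primer B (CGTGGGAACGTAGC) also matches the top strand directly, at positions 184–197 — its reverse complement GCTACGTTCCCACG is not present.
Both primers anneal to the bottom strand with 3' ends pointing the same way, so neither can prime synthesis back toward the other.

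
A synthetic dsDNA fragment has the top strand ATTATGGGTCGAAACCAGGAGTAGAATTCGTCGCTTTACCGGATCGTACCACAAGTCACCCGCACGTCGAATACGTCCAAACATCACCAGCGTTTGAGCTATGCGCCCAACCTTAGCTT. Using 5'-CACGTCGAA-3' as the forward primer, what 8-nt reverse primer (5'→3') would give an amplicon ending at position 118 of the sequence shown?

The forward primer binds at positions 63–71; the product's 3' end on the top strand is position 118.
The reverse primer anneals to the top strand over positions 111–118, i.e. to CCTTAGCT.
Its sequence written 5'→3' is the reverse complement: AGCTAAGG.

5'-AGCTAAGG-3'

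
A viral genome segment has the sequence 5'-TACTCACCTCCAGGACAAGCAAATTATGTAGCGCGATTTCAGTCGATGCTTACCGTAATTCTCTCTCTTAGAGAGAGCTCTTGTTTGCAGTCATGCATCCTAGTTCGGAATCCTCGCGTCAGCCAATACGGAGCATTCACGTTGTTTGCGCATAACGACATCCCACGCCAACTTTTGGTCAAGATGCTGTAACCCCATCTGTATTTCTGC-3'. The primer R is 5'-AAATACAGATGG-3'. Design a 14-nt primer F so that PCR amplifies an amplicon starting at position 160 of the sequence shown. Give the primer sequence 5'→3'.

The reverse primer's reverse complement CCATCTGTATTT matches the template at positions 195–206; the product starts at position 160.
The forward primer is identical to the top strand over positions 160–173: ATCCCACGCCAACT.

5'-ATCCCACGCCAACT-3'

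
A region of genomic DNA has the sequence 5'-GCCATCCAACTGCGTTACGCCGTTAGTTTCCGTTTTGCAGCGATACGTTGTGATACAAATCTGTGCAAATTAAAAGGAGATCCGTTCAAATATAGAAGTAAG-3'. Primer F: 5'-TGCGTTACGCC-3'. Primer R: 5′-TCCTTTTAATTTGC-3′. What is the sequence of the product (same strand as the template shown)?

5'-TGCGTTACGCCGTTAGTTTCCGTTTTGCAGCGATACGTTGTGATACAAATCTGTGCAAATTAAAAGGA-3'

The forward primer matches the template at positions 11–21.
Taking the reverse complement of TCCTTTTAATTTGC gives GCAAATTAAAAGGA, found at positions 65–78 on the template; the primer anneals here to the top strand with its 3' end pointing upstream.
The product is the template from position 11 through 78 (68 bp).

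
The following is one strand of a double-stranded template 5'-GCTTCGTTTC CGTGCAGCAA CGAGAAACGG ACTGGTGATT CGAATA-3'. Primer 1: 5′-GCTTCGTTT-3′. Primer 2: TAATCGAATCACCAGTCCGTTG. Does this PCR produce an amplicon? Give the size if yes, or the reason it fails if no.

No product — primer 2 has no binding site in the template.

Primer 2 (TAATCGAATCACCAGTCCGTTG) does not match the top strand, and its reverse complement CAACGGACTGGTGATTCGATTA does not match either.
With no annealing site for primer 2, no amplification occurs.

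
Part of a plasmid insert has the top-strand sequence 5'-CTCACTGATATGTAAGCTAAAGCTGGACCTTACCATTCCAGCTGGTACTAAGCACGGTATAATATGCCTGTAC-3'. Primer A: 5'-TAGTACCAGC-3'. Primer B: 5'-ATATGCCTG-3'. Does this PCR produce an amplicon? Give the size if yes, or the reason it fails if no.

No product — the primers' 3' ends point away from each other.

Primer A (TAGTACCAGC) has reverse complement GCTGGTACTA, which matches the top strand at positions 41–50; primer A anneals to the top strand there with its 3' end pointing upstream toward position 41.
Primer B (ATATGCCTG) matches the top strand directly at positions 62–70; it anneals to the bottom strand with its 3' end pointing downstream toward position 70.
The 3' ends diverge (primer A extends toward position 1, primer B toward position 73), so the primers never converge on a shared product.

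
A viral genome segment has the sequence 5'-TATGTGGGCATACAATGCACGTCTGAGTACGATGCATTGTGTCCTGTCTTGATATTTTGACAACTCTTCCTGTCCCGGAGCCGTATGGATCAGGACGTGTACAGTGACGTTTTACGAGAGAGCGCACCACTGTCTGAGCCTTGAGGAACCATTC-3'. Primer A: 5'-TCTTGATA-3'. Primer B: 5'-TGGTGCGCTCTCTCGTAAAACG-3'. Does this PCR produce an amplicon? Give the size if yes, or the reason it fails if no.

Primer A (TCTTGATA) matches the top strand at positions 47–54; it acts as a forward primer.
Primer B's reverse complement is CGTTTTACGAGAGAGCGCACCA, matching the top strand at positions 108–129; it acts as a reverse primer.
The 3' ends face each other across positions 47–129, giving an 83 bp product.

Yes — an 83 bp product.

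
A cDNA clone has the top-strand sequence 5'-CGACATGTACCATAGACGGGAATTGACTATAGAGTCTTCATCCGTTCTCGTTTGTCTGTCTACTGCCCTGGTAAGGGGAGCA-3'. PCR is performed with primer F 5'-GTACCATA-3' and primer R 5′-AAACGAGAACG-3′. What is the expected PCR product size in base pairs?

47 bp

The forward primer matches the template at positions 7–14.
Reverse complement of the reverse primer: CGTTCTCGTTT. This occurs on the top strand at positions 43–53.
The product runs from position 7 to position 53, so its length is 53 − 7 + 1 = 47 bp.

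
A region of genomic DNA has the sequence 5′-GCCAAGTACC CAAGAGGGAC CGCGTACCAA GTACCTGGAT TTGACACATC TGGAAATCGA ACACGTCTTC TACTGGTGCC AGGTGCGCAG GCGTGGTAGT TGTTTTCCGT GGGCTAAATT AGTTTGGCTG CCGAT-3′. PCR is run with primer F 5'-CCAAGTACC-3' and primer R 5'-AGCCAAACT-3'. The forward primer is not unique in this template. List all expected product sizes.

The forward primer CCAAGTACC matches the top strand at positions 2–10, 27–35.
The reverse primer's reverse complement is AGTTTGGCT, matching at positions 121–129.
Each forward site pairs with the reverse site to give a product ending at position 129: sizes 128, 103 bp.

128 bp, 103 bp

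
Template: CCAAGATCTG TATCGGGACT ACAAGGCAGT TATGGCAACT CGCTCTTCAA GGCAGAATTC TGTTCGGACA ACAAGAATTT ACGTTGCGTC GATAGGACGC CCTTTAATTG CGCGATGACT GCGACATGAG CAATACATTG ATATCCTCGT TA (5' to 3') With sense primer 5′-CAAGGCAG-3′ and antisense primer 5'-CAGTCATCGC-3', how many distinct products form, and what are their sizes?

The forward primer CAAGGCAG matches the top strand at positions 22–29, 48–55.
The reverse primer's reverse complement is GCGATGACTG, matching at positions 112–121.
Each forward site pairs with the reverse site to give a product ending at position 121: sizes 100, 74 bp.

Two products: 100 bp, 74 bp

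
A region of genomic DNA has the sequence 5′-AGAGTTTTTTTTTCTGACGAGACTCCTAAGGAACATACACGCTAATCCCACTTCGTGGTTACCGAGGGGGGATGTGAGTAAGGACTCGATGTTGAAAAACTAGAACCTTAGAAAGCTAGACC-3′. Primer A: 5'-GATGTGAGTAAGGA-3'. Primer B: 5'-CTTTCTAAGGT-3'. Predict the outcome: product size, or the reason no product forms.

Primer A (GATGTGAGTAAGGA) matches the top strand at positions 71–84; it acts as a forward primer.
Primer B's reverse complement is ACCTTAGAAAG, matching the top strand at positions 105–115; it acts as a reverse primer.
The 3' ends face each other across positions 71–115, giving a 45 bp product.

Yes — a 45 bp product.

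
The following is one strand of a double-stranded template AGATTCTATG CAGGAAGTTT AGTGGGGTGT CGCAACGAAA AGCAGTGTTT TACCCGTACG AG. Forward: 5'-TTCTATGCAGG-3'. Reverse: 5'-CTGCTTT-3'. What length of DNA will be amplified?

Scanning the template, TTCTATGCAGG occurs at positions 4–14; this primer anneals to the bottom strand there with its 3' end pointing downstream.
Taking the reverse complement of CTGCTTT gives AAAGCAG, found at positions 39–45 on the template; the primer anneals here to the top strand with its 3' end pointing upstream.
Product length = (reverse-primer end) − (forward-primer start) + 1 = 45 − 4 + 1 = 42 bp.

42 bp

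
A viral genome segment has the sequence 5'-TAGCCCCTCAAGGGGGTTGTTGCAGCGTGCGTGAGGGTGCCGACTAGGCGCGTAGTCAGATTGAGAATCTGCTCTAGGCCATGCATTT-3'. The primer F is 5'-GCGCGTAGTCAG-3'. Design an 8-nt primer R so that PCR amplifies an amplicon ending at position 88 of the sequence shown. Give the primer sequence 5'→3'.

The forward primer binds at positions 48–59; the product's 3' end on the top strand is position 88.
The reverse primer anneals to the top strand over positions 81–88, i.e. to ATGCATTT.
Its sequence written 5'→3' is the reverse complement: AAATGCAT.

5'-AAATGCAT-3'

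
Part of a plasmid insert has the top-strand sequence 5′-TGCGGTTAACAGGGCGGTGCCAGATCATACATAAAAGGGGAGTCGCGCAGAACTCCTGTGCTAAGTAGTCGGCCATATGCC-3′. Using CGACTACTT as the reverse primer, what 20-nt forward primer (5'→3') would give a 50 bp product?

5'-AGATCATACATAAAAGGGGA-3'

The reverse primer's reverse complement AAGTAGTCG matches the template at positions 63–71, so the product ends at position 71.
A 50 bp product then starts at position 71 − 50 + 1 = 22.
The forward primer is identical to the top strand there: AGATCATACATAAAAGGGGA.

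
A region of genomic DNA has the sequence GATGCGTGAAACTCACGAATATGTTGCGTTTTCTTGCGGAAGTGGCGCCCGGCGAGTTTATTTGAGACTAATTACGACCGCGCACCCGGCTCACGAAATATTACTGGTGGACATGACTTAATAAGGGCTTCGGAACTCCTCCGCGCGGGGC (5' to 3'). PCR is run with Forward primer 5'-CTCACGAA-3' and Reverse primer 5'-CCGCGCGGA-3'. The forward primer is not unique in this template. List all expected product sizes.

137 bp, 59 bp

The forward primer CTCACGAA matches the top strand at positions 12–19, 90–97.
The reverse primer's reverse complement is TCCGCGCGG, matching at positions 140–148.
Each forward site pairs with the reverse site to give a product ending at position 148: sizes 137, 59 bp.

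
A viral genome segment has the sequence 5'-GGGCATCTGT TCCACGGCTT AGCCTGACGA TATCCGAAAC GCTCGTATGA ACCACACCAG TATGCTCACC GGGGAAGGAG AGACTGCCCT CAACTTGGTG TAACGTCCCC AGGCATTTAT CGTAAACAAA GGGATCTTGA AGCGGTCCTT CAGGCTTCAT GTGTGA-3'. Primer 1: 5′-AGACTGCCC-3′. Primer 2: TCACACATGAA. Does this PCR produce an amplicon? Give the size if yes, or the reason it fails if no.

Yes — an 86 bp product.

Primer 1 (AGACTGCCC) matches the top strand at positions 81–89; it acts as a forward primer.
Primer 2's reverse complement is TTCATGTGTGA, matching the top strand at positions 156–166; it acts as a reverse primer.
The 3' ends face each other across positions 81–166, giving an 86 bp product.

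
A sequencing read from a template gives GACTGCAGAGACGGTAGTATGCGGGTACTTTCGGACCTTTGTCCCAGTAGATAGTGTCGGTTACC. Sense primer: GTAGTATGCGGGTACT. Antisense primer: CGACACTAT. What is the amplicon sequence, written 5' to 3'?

Forward primer GTAGTATGCGGGTACT is found on the top strand at positions 14–29.
Reverse complement of the reverse primer: ATAGTGTCG. This occurs on the top strand at positions 51–59.
The product is the template from position 14 through 59 (46 bp).

5'-GTAGTATGCGGGTACTTTCGGACCTTTGTCCCAGTAGATAGTGTCG-3'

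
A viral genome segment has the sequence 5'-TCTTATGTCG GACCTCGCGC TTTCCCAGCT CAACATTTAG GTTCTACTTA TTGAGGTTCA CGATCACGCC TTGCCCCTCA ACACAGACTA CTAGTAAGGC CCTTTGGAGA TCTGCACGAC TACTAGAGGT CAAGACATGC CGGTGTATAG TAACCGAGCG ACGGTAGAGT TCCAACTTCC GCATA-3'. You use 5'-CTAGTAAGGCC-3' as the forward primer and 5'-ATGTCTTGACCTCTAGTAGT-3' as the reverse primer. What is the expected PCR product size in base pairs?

48 bp

Scanning the template, CTAGTAAGGCC occurs at positions 91–101; this primer anneals to the bottom strand there with its 3' end pointing downstream.
Taking the reverse complement of ATGTCTTGACCTCTAGTAGT gives ACTACTAGAGGTCAAGACAT, found at positions 119–138 on the template; the primer anneals here to the top strand with its 3' end pointing upstream.
Product length = (reverse-primer end) − (forward-primer start) + 1 = 138 − 91 + 1 = 48 bp.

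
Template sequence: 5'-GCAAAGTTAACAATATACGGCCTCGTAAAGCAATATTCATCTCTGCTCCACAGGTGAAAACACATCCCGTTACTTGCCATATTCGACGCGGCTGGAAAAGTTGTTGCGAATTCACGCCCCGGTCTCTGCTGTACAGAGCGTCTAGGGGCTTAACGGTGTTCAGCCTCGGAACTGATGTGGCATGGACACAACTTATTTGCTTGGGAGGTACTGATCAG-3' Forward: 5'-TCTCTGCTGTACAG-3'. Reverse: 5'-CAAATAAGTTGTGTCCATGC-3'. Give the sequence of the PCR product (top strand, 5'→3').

Scanning the template, TCTCTGCTGTACAG occurs at positions 123–136; this primer anneals to the bottom strand there with its 3' end pointing downstream.
Reverse complement of the reverse primer: GCATGGACACAACTTATTTG. This occurs on the top strand at positions 180–199.
The product is the template from position 123 through 199 (77 bp).

5'-TCTCTGCTGTACAGAGCGTCTAGGGGCTTAACGGTGTTCAGCCTCGGAACTGATGTGGCATGGACACAACTTATTTG-3'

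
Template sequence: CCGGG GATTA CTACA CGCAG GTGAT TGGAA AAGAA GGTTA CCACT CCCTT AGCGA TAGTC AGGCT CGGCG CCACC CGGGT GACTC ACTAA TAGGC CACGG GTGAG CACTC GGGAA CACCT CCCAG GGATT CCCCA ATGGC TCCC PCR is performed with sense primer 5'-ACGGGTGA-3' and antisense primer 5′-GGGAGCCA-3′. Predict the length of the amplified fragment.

48 bp

The forward primer matches the template at positions 97–104.
Taking the reverse complement of GGGAGCCA gives TGGCTCCC, found at positions 137–144 on the template; the primer anneals here to the top strand with its 3' end pointing upstream.
Amplicon spans positions 97–144: 48 bp.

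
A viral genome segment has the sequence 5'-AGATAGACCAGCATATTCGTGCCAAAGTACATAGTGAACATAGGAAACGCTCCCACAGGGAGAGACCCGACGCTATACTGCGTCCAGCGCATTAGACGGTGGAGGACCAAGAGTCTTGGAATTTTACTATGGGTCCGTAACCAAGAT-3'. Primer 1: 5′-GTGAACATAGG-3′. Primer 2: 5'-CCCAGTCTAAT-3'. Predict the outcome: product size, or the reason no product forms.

Primer 2 (CCCAGTCTAAT) does not match the top strand, and its reverse complement ATTAGACTGGG does not match either.
With no annealing site for primer 2, no amplification occurs.

No product — primer 2 has no binding site in the template.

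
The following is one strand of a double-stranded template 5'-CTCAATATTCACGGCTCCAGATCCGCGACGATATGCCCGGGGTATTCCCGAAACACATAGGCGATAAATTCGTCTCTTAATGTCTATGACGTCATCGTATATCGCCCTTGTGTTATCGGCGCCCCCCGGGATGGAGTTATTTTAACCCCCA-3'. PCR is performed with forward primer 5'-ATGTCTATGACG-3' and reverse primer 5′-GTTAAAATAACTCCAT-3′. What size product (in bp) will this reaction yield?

Scanning the template, ATGTCTATGACG occurs at positions 80–91; this primer anneals to the bottom strand there with its 3' end pointing downstream.
Reverse complement of the reverse primer: ATGGAGTTATTTTAAC. This occurs on the top strand at positions 131–146.
The product runs from position 80 to position 146, so its length is 146 − 80 + 1 = 67 bp.

67 bp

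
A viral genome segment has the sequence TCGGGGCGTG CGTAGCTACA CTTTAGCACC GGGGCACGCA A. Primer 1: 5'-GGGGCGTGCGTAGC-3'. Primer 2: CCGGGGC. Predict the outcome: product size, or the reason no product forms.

Primer 1 (GGGGCGTGCGTAGC) matches the top strand at positions 3–16 (3' end points downstream).
Primer 2 (CCGGGGC) also matches the top strand directly, at positions 29–35 — its reverse complement GCCCCGG is not present.
Both primers anneal to the bottom strand with 3' ends pointing the same way, so neither can prime synthesis back toward the other.

No product — both primers anneal to the same strand and extend in the same direction.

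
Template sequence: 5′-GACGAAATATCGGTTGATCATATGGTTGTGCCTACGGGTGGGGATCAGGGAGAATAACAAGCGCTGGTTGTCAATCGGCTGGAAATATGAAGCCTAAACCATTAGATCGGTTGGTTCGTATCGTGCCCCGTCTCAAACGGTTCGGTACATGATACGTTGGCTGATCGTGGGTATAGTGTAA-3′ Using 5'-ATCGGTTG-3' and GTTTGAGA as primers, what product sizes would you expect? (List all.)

The forward primer ATCGGTTG matches the top strand at positions 9–16, 106–113.
The reverse primer's reverse complement is TCTCAAAC, matching at positions 131–138.
Each forward site pairs with the reverse site to give a product ending at position 138: sizes 130, 33 bp.

130 bp, 33 bp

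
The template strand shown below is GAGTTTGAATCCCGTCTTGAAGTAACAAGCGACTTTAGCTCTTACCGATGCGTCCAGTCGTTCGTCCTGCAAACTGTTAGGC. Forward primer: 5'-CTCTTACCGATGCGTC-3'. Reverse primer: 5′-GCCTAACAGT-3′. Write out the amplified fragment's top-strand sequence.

5'-CTCTTACCGATGCGTCCAGTCGTTCGTCCTGCAAACTGTTAGGC-3'

The forward primer matches the template at positions 39–54.
Taking the reverse complement of GCCTAACAGT gives ACTGTTAGGC, found at positions 73–82 on the template; the primer anneals here to the top strand with its 3' end pointing upstream.
The product is the template from position 39 through 82 (44 bp).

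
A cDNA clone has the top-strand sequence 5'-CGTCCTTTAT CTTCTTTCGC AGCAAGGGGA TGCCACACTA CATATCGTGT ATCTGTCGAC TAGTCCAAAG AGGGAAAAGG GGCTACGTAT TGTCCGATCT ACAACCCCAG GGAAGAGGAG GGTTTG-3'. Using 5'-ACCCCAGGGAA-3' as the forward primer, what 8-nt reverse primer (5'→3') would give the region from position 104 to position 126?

5'-CAAACCCT-3'

The product's 3' end on the top strand is position 126.
The reverse primer anneals to the top strand over positions 119–126, i.e. to AGGGTTTG.
Its sequence written 5'→3' is the reverse complement: CAAACCCT.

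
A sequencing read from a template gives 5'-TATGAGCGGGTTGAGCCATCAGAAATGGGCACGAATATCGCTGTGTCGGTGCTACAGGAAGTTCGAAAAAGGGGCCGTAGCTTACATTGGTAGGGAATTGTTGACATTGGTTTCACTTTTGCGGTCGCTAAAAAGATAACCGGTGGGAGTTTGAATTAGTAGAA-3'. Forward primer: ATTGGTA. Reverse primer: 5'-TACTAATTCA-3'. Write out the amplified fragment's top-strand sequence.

Forward primer ATTGGTA is found on the top strand at positions 86–92.
Reverse complement of the reverse primer: TGAATTAGTA. This occurs on the top strand at positions 152–161.
The product is the template from position 86 through 161 (76 bp).

5'-ATTGGTAGGGAATTGTTGACATTGGTTTCACTTTTGCGGTCGCTAAAAAGATAACCGGTGGGAGTTTGAATTAGTA-3'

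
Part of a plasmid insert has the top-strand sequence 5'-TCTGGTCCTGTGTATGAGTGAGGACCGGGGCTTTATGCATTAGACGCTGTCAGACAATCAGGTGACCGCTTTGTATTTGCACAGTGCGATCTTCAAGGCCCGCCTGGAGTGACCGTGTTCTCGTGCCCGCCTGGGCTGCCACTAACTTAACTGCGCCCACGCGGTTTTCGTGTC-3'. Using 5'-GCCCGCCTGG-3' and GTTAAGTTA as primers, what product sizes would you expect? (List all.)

The forward primer GCCCGCCTGG matches the top strand at positions 98–107, 125–134.
The reverse primer's reverse complement is TAACTTAAC, matching at positions 143–151.
Each forward site pairs with the reverse site to give a product ending at position 151: sizes 54, 27 bp.

54 bp, 27 bp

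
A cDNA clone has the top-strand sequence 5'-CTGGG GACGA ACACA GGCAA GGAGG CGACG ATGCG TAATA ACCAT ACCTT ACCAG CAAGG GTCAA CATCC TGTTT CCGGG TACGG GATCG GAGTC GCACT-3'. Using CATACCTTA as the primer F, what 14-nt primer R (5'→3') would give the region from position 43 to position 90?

The product's 3' end on the top strand is position 90.
The reverse primer anneals to the top strand over positions 77–90, i.e. to CGGGTACGGGATCG.
Its sequence written 5'→3' is the reverse complement: CGATCCCGTACCCG.

5'-CGATCCCGTACCCG-3'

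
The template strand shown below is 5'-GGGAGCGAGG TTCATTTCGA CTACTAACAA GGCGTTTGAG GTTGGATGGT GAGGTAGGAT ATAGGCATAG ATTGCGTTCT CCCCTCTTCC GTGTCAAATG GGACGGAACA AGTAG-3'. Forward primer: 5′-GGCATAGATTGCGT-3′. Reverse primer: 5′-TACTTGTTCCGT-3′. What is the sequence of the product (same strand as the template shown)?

5'-GGCATAGATTGCGTTCTCCCCTCTTCCGTGTCAAATGGGACGGAACAAGTA-3'

Forward primer GGCATAGATTGCGT is found on the top strand at positions 64–77.
The reverse primer's reverse complement is ACGGAACAAGTA, which matches the template at positions 103–114.
The product is the template from position 64 through 114 (51 bp).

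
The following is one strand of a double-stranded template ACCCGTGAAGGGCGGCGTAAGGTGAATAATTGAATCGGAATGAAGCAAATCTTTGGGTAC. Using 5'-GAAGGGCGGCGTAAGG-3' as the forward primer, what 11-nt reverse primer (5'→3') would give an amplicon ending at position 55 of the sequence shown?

The forward primer binds at positions 7–22; the product's 3' end on the top strand is position 55.
The reverse primer anneals to the top strand over positions 45–55, i.e. to GCAAATCTTTG.
Its sequence written 5'→3' is the reverse complement: CAAAGATTTGC.

5'-CAAAGATTTGC-3'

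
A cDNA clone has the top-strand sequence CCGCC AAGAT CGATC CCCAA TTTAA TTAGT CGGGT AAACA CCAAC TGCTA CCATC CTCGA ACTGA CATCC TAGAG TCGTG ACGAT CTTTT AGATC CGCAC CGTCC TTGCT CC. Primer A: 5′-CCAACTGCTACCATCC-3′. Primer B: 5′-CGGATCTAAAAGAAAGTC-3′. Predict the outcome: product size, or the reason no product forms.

No product — primer B has no binding site in the template.

Primer B (CGGATCTAAAAGAAAGTC) does not match the top strand, and its reverse complement GACTTTCTTTTAGATCCG does not match either.
With no annealing site for primer B, no amplification occurs.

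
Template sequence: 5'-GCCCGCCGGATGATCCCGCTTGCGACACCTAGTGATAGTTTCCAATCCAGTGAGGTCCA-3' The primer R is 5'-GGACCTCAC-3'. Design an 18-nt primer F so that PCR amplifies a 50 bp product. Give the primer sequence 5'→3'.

5'-GATGATCCCGCTTGCGAC-3'

The reverse primer's reverse complement GTGAGGTCC matches the template at positions 50–58, so the product ends at position 58.
A 50 bp product then starts at position 58 − 50 + 1 = 9.
The forward primer is identical to the top strand there: GATGATCCCGCTTGCGAC.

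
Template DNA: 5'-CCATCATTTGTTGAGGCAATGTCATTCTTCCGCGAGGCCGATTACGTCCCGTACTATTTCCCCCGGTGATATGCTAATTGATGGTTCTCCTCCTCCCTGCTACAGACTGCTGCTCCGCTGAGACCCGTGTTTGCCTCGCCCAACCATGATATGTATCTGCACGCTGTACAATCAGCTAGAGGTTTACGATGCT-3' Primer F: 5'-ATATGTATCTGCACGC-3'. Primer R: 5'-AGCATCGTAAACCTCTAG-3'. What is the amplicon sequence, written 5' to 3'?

5'-ATATGTATCTGCACGCTGTACAATCAGCTAGAGGTTTACGATGCT-3'

The forward primer matches the template at positions 149–164.
The reverse primer's reverse complement is CTAGAGGTTTACGATGCT, which matches the template at positions 176–193.
The product is the template from position 149 through 193 (45 bp).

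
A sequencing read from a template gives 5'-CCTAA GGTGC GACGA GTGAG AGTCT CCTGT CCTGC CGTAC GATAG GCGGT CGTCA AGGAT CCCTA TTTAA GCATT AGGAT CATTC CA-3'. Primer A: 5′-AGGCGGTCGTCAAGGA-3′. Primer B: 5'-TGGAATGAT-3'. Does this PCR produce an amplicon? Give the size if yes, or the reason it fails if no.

Primer A (AGGCGGTCGTCAAGGA) matches the top strand at positions 44–59; it acts as a forward primer.
Primer B's reverse complement is ATCATTCCA, matching the top strand at positions 79–87; it acts as a reverse primer.
The 3' ends face each other across positions 44–87, giving a 44 bp product.

Yes — a 44 bp product.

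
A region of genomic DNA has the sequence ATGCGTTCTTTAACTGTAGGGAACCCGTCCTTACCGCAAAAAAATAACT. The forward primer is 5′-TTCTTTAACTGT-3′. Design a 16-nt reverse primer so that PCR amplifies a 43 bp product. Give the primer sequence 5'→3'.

The forward primer binds at positions 6–17, so a 43 bp product ends at position 6 + 43 − 1 = 48.
The reverse primer anneals to the top strand over positions 33–48, i.e. to ACCGCAAAAAAATAAC.
Its sequence written 5'→3' is the reverse complement: GTTATTTTTTTGCGGT.

5'-GTTATTTTTTTGCGGT-3'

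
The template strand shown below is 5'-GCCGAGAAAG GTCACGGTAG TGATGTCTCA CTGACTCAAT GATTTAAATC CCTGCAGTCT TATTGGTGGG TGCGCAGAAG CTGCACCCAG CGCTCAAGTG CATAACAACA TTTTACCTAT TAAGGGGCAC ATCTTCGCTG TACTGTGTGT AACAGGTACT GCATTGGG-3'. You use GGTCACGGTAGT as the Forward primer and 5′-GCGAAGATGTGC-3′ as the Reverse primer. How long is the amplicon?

Scanning the template, GGTCACGGTAGT occurs at positions 10–21; this primer anneals to the bottom strand there with its 3' end pointing downstream.
Reverse complement of the reverse primer: GCACATCTTCGC. This occurs on the top strand at positions 127–138.
Product length = (reverse-primer end) − (forward-primer start) + 1 = 138 − 10 + 1 = 129 bp.

129 bp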